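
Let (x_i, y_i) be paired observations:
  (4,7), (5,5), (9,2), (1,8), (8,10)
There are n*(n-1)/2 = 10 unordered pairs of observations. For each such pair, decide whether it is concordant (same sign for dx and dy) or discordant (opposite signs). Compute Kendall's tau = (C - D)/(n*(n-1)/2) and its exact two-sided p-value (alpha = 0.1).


Step 1: Enumerate the 10 unordered pairs (i,j) with i<j and classify each by sign(x_j-x_i) * sign(y_j-y_i).
  (1,2):dx=+1,dy=-2->D; (1,3):dx=+5,dy=-5->D; (1,4):dx=-3,dy=+1->D; (1,5):dx=+4,dy=+3->C
  (2,3):dx=+4,dy=-3->D; (2,4):dx=-4,dy=+3->D; (2,5):dx=+3,dy=+5->C; (3,4):dx=-8,dy=+6->D
  (3,5):dx=-1,dy=+8->D; (4,5):dx=+7,dy=+2->C
Step 2: C = 3, D = 7, total pairs = 10.
Step 3: tau = (C - D)/(n(n-1)/2) = (3 - 7)/10 = -0.400000.
Step 4: Exact two-sided p-value (enumerate n! = 120 permutations of y under H0): p = 0.483333.
Step 5: alpha = 0.1. fail to reject H0.

tau_b = -0.4000 (C=3, D=7), p = 0.483333, fail to reject H0.


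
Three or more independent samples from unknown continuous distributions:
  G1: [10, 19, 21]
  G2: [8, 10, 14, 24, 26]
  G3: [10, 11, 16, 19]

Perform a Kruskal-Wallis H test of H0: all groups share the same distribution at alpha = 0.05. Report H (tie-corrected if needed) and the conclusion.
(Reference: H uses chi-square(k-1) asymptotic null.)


Step 1: Combine all N = 12 observations and assign midranks.
sorted (value, group, rank): (8,G2,1), (10,G1,3), (10,G2,3), (10,G3,3), (11,G3,5), (14,G2,6), (16,G3,7), (19,G1,8.5), (19,G3,8.5), (21,G1,10), (24,G2,11), (26,G2,12)
Step 2: Sum ranks within each group.
R_1 = 21.5 (n_1 = 3)
R_2 = 33 (n_2 = 5)
R_3 = 23.5 (n_3 = 4)
Step 3: H = 12/(N(N+1)) * sum(R_i^2/n_i) - 3(N+1)
     = 12/(12*13) * (21.5^2/3 + 33^2/5 + 23.5^2/4) - 3*13
     = 0.076923 * 509.946 - 39
     = 0.226603.
Step 4: Ties present; correction factor C = 1 - 30/(12^3 - 12) = 0.982517. Corrected H = 0.226603 / 0.982517 = 0.230635.
Step 5: Under H0, H ~ chi^2(2); p-value = 0.891083.
Step 6: alpha = 0.05. fail to reject H0.

H = 0.2306, df = 2, p = 0.891083, fail to reject H0.


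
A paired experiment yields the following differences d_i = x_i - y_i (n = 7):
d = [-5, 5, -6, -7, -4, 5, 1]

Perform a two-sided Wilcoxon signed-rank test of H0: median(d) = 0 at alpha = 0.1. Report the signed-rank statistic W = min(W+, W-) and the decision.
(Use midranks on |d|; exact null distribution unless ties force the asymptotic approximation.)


Step 1: Drop any zero differences (none here) and take |d_i|.
|d| = [5, 5, 6, 7, 4, 5, 1]
Step 2: Midrank |d_i| (ties get averaged ranks).
ranks: |5|->4, |5|->4, |6|->6, |7|->7, |4|->2, |5|->4, |1|->1
Step 3: Attach original signs; sum ranks with positive sign and with negative sign.
W+ = 4 + 4 + 1 = 9
W- = 4 + 6 + 7 + 2 = 19
(Check: W+ + W- = 28 should equal n(n+1)/2 = 28.)
Step 4: Test statistic W = min(W+, W-) = 9.
Step 5: Ties in |d|, so use the tie-corrected normal approximation.
        E[W] = n(n+1)/4 = 7*8/4 = 14.
        Tie groups: |d|=5 (t=3); sum(t^3 - t) = 24.
        Var[W] = n(n+1)(2n+1)/24 - sum(t^3-t)/48 = 840/24 - 24/48 = 34.5.
        z = (W - E[W]) / sqrt(Var[W]) = (9 - 14) / 5.8737 = -0.8513.
        Two-sided p = 2*Phi(z) = 0.394627.
Step 6: alpha = 0.1. fail to reject H0.

W+ = 9, W- = 19, W = min = 9, p = 0.394627, fail to reject H0.


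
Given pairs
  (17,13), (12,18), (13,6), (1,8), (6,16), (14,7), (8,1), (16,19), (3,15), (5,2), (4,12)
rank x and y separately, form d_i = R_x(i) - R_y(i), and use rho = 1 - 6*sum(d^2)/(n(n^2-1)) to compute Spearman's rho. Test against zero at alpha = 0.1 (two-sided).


Step 1: Rank x and y separately (midranks; no ties here).
rank(x): 17->11, 12->7, 13->8, 1->1, 6->5, 14->9, 8->6, 16->10, 3->2, 5->4, 4->3
rank(y): 13->7, 18->10, 6->3, 8->5, 16->9, 7->4, 1->1, 19->11, 15->8, 2->2, 12->6
Step 2: d_i = R_x(i) - R_y(i); compute d_i^2.
  (11-7)^2=16, (7-10)^2=9, (8-3)^2=25, (1-5)^2=16, (5-9)^2=16, (9-4)^2=25, (6-1)^2=25, (10-11)^2=1, (2-8)^2=36, (4-2)^2=4, (3-6)^2=9
sum(d^2) = 182.
Step 3: rho = 1 - 6*182 / (11*(11^2 - 1)) = 1 - 1092/1320 = 0.172727.
Step 4: Under H0, t = rho * sqrt((n-2)/(1-rho^2)) = 0.5261 ~ t(9).
Step 5: Two-sided p-value from the t-distribution with 9 df = 0.611542.
Step 6: alpha = 0.1. fail to reject H0.

rho = 0.1727, p = 0.611542, fail to reject H0 at alpha = 0.1.


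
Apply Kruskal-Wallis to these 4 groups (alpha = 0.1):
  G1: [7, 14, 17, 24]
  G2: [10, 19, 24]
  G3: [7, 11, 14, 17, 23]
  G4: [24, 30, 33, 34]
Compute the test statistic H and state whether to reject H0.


Step 1: Combine all N = 16 observations and assign midranks.
sorted (value, group, rank): (7,G1,1.5), (7,G3,1.5), (10,G2,3), (11,G3,4), (14,G1,5.5), (14,G3,5.5), (17,G1,7.5), (17,G3,7.5), (19,G2,9), (23,G3,10), (24,G1,12), (24,G2,12), (24,G4,12), (30,G4,14), (33,G4,15), (34,G4,16)
Step 2: Sum ranks within each group.
R_1 = 26.5 (n_1 = 4)
R_2 = 24 (n_2 = 3)
R_3 = 28.5 (n_3 = 5)
R_4 = 57 (n_4 = 4)
Step 3: H = 12/(N(N+1)) * sum(R_i^2/n_i) - 3(N+1)
     = 12/(16*17) * (26.5^2/4 + 24^2/3 + 28.5^2/5 + 57^2/4) - 3*17
     = 0.044118 * 1342.26 - 51
     = 8.217463.
Step 4: Ties present; correction factor C = 1 - 42/(16^3 - 16) = 0.989706. Corrected H = 8.217463 / 0.989706 = 8.302935.
Step 5: Under H0, H ~ chi^2(3); p-value = 0.040149.
Step 6: alpha = 0.1. reject H0.

H = 8.3029, df = 3, p = 0.040149, reject H0.


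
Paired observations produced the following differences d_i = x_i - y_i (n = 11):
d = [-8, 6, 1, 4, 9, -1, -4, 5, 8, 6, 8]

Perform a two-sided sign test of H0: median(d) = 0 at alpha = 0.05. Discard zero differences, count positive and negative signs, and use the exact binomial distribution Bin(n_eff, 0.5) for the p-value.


Step 1: Discard zero differences. Original n = 11; n_eff = number of nonzero differences = 11.
Nonzero differences (with sign): -8, +6, +1, +4, +9, -1, -4, +5, +8, +6, +8
Step 2: Count signs: positive = 8, negative = 3.
Step 3: Under H0: P(positive) = 0.5, so the number of positives S ~ Bin(11, 0.5).
Step 4: Two-sided exact p-value = sum of Bin(11,0.5) probabilities at or below the observed probability = 0.226562.
Step 5: alpha = 0.05. fail to reject H0.

n_eff = 11, pos = 8, neg = 3, p = 0.226562, fail to reject H0.


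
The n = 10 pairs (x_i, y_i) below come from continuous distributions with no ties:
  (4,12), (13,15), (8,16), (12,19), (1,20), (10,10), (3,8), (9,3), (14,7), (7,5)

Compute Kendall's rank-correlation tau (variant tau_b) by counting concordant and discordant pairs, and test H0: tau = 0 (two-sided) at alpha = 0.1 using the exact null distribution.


Step 1: Enumerate the 45 unordered pairs (i,j) with i<j and classify each by sign(x_j-x_i) * sign(y_j-y_i).
  (1,2):dx=+9,dy=+3->C; (1,3):dx=+4,dy=+4->C; (1,4):dx=+8,dy=+7->C; (1,5):dx=-3,dy=+8->D
  (1,6):dx=+6,dy=-2->D; (1,7):dx=-1,dy=-4->C; (1,8):dx=+5,dy=-9->D; (1,9):dx=+10,dy=-5->D
  (1,10):dx=+3,dy=-7->D; (2,3):dx=-5,dy=+1->D; (2,4):dx=-1,dy=+4->D; (2,5):dx=-12,dy=+5->D
  (2,6):dx=-3,dy=-5->C; (2,7):dx=-10,dy=-7->C; (2,8):dx=-4,dy=-12->C; (2,9):dx=+1,dy=-8->D
  (2,10):dx=-6,dy=-10->C; (3,4):dx=+4,dy=+3->C; (3,5):dx=-7,dy=+4->D; (3,6):dx=+2,dy=-6->D
  (3,7):dx=-5,dy=-8->C; (3,8):dx=+1,dy=-13->D; (3,9):dx=+6,dy=-9->D; (3,10):dx=-1,dy=-11->C
  (4,5):dx=-11,dy=+1->D; (4,6):dx=-2,dy=-9->C; (4,7):dx=-9,dy=-11->C; (4,8):dx=-3,dy=-16->C
  (4,9):dx=+2,dy=-12->D; (4,10):dx=-5,dy=-14->C; (5,6):dx=+9,dy=-10->D; (5,7):dx=+2,dy=-12->D
  (5,8):dx=+8,dy=-17->D; (5,9):dx=+13,dy=-13->D; (5,10):dx=+6,dy=-15->D; (6,7):dx=-7,dy=-2->C
  (6,8):dx=-1,dy=-7->C; (6,9):dx=+4,dy=-3->D; (6,10):dx=-3,dy=-5->C; (7,8):dx=+6,dy=-5->D
  (7,9):dx=+11,dy=-1->D; (7,10):dx=+4,dy=-3->D; (8,9):dx=+5,dy=+4->C; (8,10):dx=-2,dy=+2->D
  (9,10):dx=-7,dy=-2->C
Step 2: C = 20, D = 25, total pairs = 45.
Step 3: tau = (C - D)/(n(n-1)/2) = (20 - 25)/45 = -0.111111.
Step 4: Exact two-sided p-value (enumerate n! = 3628800 permutations of y under H0): p = 0.727490.
Step 5: alpha = 0.1. fail to reject H0.

tau_b = -0.1111 (C=20, D=25), p = 0.727490, fail to reject H0.


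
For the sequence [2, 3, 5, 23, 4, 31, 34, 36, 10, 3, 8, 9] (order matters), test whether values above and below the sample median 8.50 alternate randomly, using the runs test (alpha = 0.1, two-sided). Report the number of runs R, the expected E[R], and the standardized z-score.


Step 1: Compute median = 8.50; label A = above, B = below.
Labels in order: BBBABAAAABBA  (n_A = 6, n_B = 6)
Step 2: Count runs R = 6.
Step 3: Under H0 (random ordering), E[R] = 2*n_A*n_B/(n_A+n_B) + 1 = 2*6*6/12 + 1 = 7.0000.
        Var[R] = 2*n_A*n_B*(2*n_A*n_B - n_A - n_B) / ((n_A+n_B)^2 * (n_A+n_B-1)) = 4320/1584 = 2.7273.
        SD[R] = 1.6514.
Step 4: Continuity-corrected z = (R + 0.5 - E[R]) / SD[R] = (6 + 0.5 - 7.0000) / 1.6514 = -0.3028.
Step 5: Two-sided p-value via normal approximation = 2*(1 - Phi(|z|)) = 0.762069.
Step 6: alpha = 0.1. fail to reject H0.

R = 6, z = -0.3028, p = 0.762069, fail to reject H0.


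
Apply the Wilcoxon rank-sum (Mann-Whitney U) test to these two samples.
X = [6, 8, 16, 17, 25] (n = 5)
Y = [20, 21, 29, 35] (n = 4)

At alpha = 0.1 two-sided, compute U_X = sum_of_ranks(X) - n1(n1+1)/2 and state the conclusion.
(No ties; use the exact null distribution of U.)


Step 1: Combine and sort all 9 observations; assign midranks.
sorted (value, group): (6,X), (8,X), (16,X), (17,X), (20,Y), (21,Y), (25,X), (29,Y), (35,Y)
ranks: 6->1, 8->2, 16->3, 17->4, 20->5, 21->6, 25->7, 29->8, 35->9
Step 2: Rank sum for X: R1 = 1 + 2 + 3 + 4 + 7 = 17.
Step 3: U_X = R1 - n1(n1+1)/2 = 17 - 5*6/2 = 17 - 15 = 2.
       U_Y = n1*n2 - U_X = 20 - 2 = 18.
Step 4: No ties, so the exact null distribution of U (based on enumerating the C(9,5) = 126 equally likely rank assignments) gives the two-sided p-value.
Step 5: p-value = 0.063492; compare to alpha = 0.1. reject H0.

U_X = 2, p = 0.063492, reject H0 at alpha = 0.1.


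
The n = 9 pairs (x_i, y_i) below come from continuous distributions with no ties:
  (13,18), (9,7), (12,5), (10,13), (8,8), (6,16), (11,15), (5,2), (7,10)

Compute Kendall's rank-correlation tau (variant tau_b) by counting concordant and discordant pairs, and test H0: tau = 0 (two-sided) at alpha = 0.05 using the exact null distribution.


Step 1: Enumerate the 36 unordered pairs (i,j) with i<j and classify each by sign(x_j-x_i) * sign(y_j-y_i).
  (1,2):dx=-4,dy=-11->C; (1,3):dx=-1,dy=-13->C; (1,4):dx=-3,dy=-5->C; (1,5):dx=-5,dy=-10->C
  (1,6):dx=-7,dy=-2->C; (1,7):dx=-2,dy=-3->C; (1,8):dx=-8,dy=-16->C; (1,9):dx=-6,dy=-8->C
  (2,3):dx=+3,dy=-2->D; (2,4):dx=+1,dy=+6->C; (2,5):dx=-1,dy=+1->D; (2,6):dx=-3,dy=+9->D
  (2,7):dx=+2,dy=+8->C; (2,8):dx=-4,dy=-5->C; (2,9):dx=-2,dy=+3->D; (3,4):dx=-2,dy=+8->D
  (3,5):dx=-4,dy=+3->D; (3,6):dx=-6,dy=+11->D; (3,7):dx=-1,dy=+10->D; (3,8):dx=-7,dy=-3->C
  (3,9):dx=-5,dy=+5->D; (4,5):dx=-2,dy=-5->C; (4,6):dx=-4,dy=+3->D; (4,7):dx=+1,dy=+2->C
  (4,8):dx=-5,dy=-11->C; (4,9):dx=-3,dy=-3->C; (5,6):dx=-2,dy=+8->D; (5,7):dx=+3,dy=+7->C
  (5,8):dx=-3,dy=-6->C; (5,9):dx=-1,dy=+2->D; (6,7):dx=+5,dy=-1->D; (6,8):dx=-1,dy=-14->C
  (6,9):dx=+1,dy=-6->D; (7,8):dx=-6,dy=-13->C; (7,9):dx=-4,dy=-5->C; (8,9):dx=+2,dy=+8->C
Step 2: C = 22, D = 14, total pairs = 36.
Step 3: tau = (C - D)/(n(n-1)/2) = (22 - 14)/36 = 0.222222.
Step 4: Exact two-sided p-value (enumerate n! = 362880 permutations of y under H0): p = 0.476709.
Step 5: alpha = 0.05. fail to reject H0.

tau_b = 0.2222 (C=22, D=14), p = 0.476709, fail to reject H0.


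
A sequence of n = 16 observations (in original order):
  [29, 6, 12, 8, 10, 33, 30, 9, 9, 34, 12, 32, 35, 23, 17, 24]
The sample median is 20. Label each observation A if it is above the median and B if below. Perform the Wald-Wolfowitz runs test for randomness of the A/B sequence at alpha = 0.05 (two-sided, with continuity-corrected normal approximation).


Step 1: Compute median = 20; label A = above, B = below.
Labels in order: ABBBBAABBABAAABA  (n_A = 8, n_B = 8)
Step 2: Count runs R = 9.
Step 3: Under H0 (random ordering), E[R] = 2*n_A*n_B/(n_A+n_B) + 1 = 2*8*8/16 + 1 = 9.0000.
        Var[R] = 2*n_A*n_B*(2*n_A*n_B - n_A - n_B) / ((n_A+n_B)^2 * (n_A+n_B-1)) = 14336/3840 = 3.7333.
        SD[R] = 1.9322.
Step 4: R = E[R], so z = 0 with no continuity correction.
Step 5: Two-sided p-value via normal approximation = 2*(1 - Phi(|z|)) = 1.000000.
Step 6: alpha = 0.05. fail to reject H0.

R = 9, z = 0.0000, p = 1.000000, fail to reject H0.


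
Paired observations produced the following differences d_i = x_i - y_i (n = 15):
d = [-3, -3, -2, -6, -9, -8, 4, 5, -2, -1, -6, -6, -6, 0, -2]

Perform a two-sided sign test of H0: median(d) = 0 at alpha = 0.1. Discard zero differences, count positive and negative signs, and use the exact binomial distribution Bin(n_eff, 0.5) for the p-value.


Step 1: Discard zero differences. Original n = 15; n_eff = number of nonzero differences = 14.
Nonzero differences (with sign): -3, -3, -2, -6, -9, -8, +4, +5, -2, -1, -6, -6, -6, -2
Step 2: Count signs: positive = 2, negative = 12.
Step 3: Under H0: P(positive) = 0.5, so the number of positives S ~ Bin(14, 0.5).
Step 4: Two-sided exact p-value = sum of Bin(14,0.5) probabilities at or below the observed probability = 0.012939.
Step 5: alpha = 0.1. reject H0.

n_eff = 14, pos = 2, neg = 12, p = 0.012939, reject H0.


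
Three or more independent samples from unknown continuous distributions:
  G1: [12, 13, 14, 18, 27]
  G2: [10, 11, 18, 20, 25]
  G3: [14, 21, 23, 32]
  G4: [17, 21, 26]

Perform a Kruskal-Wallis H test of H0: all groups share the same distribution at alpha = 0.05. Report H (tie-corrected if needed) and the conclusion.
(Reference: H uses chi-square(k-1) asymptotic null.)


Step 1: Combine all N = 17 observations and assign midranks.
sorted (value, group, rank): (10,G2,1), (11,G2,2), (12,G1,3), (13,G1,4), (14,G1,5.5), (14,G3,5.5), (17,G4,7), (18,G1,8.5), (18,G2,8.5), (20,G2,10), (21,G3,11.5), (21,G4,11.5), (23,G3,13), (25,G2,14), (26,G4,15), (27,G1,16), (32,G3,17)
Step 2: Sum ranks within each group.
R_1 = 37 (n_1 = 5)
R_2 = 35.5 (n_2 = 5)
R_3 = 47 (n_3 = 4)
R_4 = 33.5 (n_4 = 3)
Step 3: H = 12/(N(N+1)) * sum(R_i^2/n_i) - 3(N+1)
     = 12/(17*18) * (37^2/5 + 35.5^2/5 + 47^2/4 + 33.5^2/3) - 3*18
     = 0.039216 * 1452.18 - 54
     = 2.948366.
Step 4: Ties present; correction factor C = 1 - 18/(17^3 - 17) = 0.996324. Corrected H = 2.948366 / 0.996324 = 2.959246.
Step 5: Under H0, H ~ chi^2(3); p-value = 0.397951.
Step 6: alpha = 0.05. fail to reject H0.

H = 2.9592, df = 3, p = 0.397951, fail to reject H0.


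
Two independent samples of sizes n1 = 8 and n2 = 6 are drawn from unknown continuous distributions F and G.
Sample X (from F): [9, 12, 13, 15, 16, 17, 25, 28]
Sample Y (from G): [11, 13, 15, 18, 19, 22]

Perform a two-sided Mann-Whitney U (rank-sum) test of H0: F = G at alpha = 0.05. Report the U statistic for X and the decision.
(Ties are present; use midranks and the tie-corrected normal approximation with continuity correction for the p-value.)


Step 1: Combine and sort all 14 observations; assign midranks.
sorted (value, group): (9,X), (11,Y), (12,X), (13,X), (13,Y), (15,X), (15,Y), (16,X), (17,X), (18,Y), (19,Y), (22,Y), (25,X), (28,X)
ranks: 9->1, 11->2, 12->3, 13->4.5, 13->4.5, 15->6.5, 15->6.5, 16->8, 17->9, 18->10, 19->11, 22->12, 25->13, 28->14
Step 2: Rank sum for X: R1 = 1 + 3 + 4.5 + 6.5 + 8 + 9 + 13 + 14 = 59.
Step 3: U_X = R1 - n1(n1+1)/2 = 59 - 8*9/2 = 59 - 36 = 23.
       U_Y = n1*n2 - U_X = 48 - 23 = 25.
Step 4: Ties are present, so use the tie-corrected normal approximation (with continuity correction) for the p-value.
Step 5: p-value = 0.948419; compare to alpha = 0.05. fail to reject H0.

U_X = 23, p = 0.948419, fail to reject H0 at alpha = 0.05.


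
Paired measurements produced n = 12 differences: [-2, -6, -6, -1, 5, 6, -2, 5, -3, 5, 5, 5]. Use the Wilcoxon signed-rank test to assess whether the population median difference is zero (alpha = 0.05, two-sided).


Step 1: Drop any zero differences (none here) and take |d_i|.
|d| = [2, 6, 6, 1, 5, 6, 2, 5, 3, 5, 5, 5]
Step 2: Midrank |d_i| (ties get averaged ranks).
ranks: |2|->2.5, |6|->11, |6|->11, |1|->1, |5|->7, |6|->11, |2|->2.5, |5|->7, |3|->4, |5|->7, |5|->7, |5|->7
Step 3: Attach original signs; sum ranks with positive sign and with negative sign.
W+ = 7 + 11 + 7 + 7 + 7 + 7 = 46
W- = 2.5 + 11 + 11 + 1 + 2.5 + 4 = 32
(Check: W+ + W- = 78 should equal n(n+1)/2 = 78.)
Step 4: Test statistic W = min(W+, W-) = 32.
Step 5: Ties in |d|, so use the tie-corrected normal approximation.
        E[W] = n(n+1)/4 = 12*13/4 = 39.
        Tie groups: |d|=2 (t=2), |d|=5 (t=5), |d|=6 (t=3); sum(t^3 - t) = 150.
        Var[W] = n(n+1)(2n+1)/24 - sum(t^3-t)/48 = 3900/24 - 150/48 = 159.375.
        z = (W - E[W]) / sqrt(Var[W]) = (32 - 39) / 12.6244 = -0.5545.
        Two-sided p = 2*Phi(z) = 0.579249.
Step 6: alpha = 0.05. fail to reject H0.

W+ = 46, W- = 32, W = min = 32, p = 0.579249, fail to reject H0.


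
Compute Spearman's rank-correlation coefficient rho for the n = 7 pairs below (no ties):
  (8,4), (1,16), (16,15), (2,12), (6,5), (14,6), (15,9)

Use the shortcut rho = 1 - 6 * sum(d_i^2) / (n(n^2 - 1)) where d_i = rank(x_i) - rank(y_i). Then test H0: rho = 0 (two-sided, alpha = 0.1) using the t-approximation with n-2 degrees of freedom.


Step 1: Rank x and y separately (midranks; no ties here).
rank(x): 8->4, 1->1, 16->7, 2->2, 6->3, 14->5, 15->6
rank(y): 4->1, 16->7, 15->6, 12->5, 5->2, 6->3, 9->4
Step 2: d_i = R_x(i) - R_y(i); compute d_i^2.
  (4-1)^2=9, (1-7)^2=36, (7-6)^2=1, (2-5)^2=9, (3-2)^2=1, (5-3)^2=4, (6-4)^2=4
sum(d^2) = 64.
Step 3: rho = 1 - 6*64 / (7*(7^2 - 1)) = 1 - 384/336 = -0.142857.
Step 4: Under H0, t = rho * sqrt((n-2)/(1-rho^2)) = -0.3227 ~ t(5).
Step 5: Two-sided p-value from the t-distribution with 5 df = 0.759945.
Step 6: alpha = 0.1. fail to reject H0.

rho = -0.1429, p = 0.759945, fail to reject H0 at alpha = 0.1.


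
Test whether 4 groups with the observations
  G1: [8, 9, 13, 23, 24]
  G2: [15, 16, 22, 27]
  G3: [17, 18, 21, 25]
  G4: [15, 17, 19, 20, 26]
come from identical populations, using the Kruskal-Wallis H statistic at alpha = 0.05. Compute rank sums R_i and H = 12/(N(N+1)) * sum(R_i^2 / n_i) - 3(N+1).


Step 1: Combine all N = 18 observations and assign midranks.
sorted (value, group, rank): (8,G1,1), (9,G1,2), (13,G1,3), (15,G2,4.5), (15,G4,4.5), (16,G2,6), (17,G3,7.5), (17,G4,7.5), (18,G3,9), (19,G4,10), (20,G4,11), (21,G3,12), (22,G2,13), (23,G1,14), (24,G1,15), (25,G3,16), (26,G4,17), (27,G2,18)
Step 2: Sum ranks within each group.
R_1 = 35 (n_1 = 5)
R_2 = 41.5 (n_2 = 4)
R_3 = 44.5 (n_3 = 4)
R_4 = 50 (n_4 = 5)
Step 3: H = 12/(N(N+1)) * sum(R_i^2/n_i) - 3(N+1)
     = 12/(18*19) * (35^2/5 + 41.5^2/4 + 44.5^2/4 + 50^2/5) - 3*19
     = 0.035088 * 1670.62 - 57
     = 1.618421.
Step 4: Ties present; correction factor C = 1 - 12/(18^3 - 18) = 0.997936. Corrected H = 1.618421 / 0.997936 = 1.621768.
Step 5: Under H0, H ~ chi^2(3); p-value = 0.654464.
Step 6: alpha = 0.05. fail to reject H0.

H = 1.6218, df = 3, p = 0.654464, fail to reject H0.


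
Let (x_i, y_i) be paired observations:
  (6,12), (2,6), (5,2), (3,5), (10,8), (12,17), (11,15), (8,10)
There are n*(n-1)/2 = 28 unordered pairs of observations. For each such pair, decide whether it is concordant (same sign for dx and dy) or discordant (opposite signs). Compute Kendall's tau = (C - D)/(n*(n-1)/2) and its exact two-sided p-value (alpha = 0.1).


Step 1: Enumerate the 28 unordered pairs (i,j) with i<j and classify each by sign(x_j-x_i) * sign(y_j-y_i).
  (1,2):dx=-4,dy=-6->C; (1,3):dx=-1,dy=-10->C; (1,4):dx=-3,dy=-7->C; (1,5):dx=+4,dy=-4->D
  (1,6):dx=+6,dy=+5->C; (1,7):dx=+5,dy=+3->C; (1,8):dx=+2,dy=-2->D; (2,3):dx=+3,dy=-4->D
  (2,4):dx=+1,dy=-1->D; (2,5):dx=+8,dy=+2->C; (2,6):dx=+10,dy=+11->C; (2,7):dx=+9,dy=+9->C
  (2,8):dx=+6,dy=+4->C; (3,4):dx=-2,dy=+3->D; (3,5):dx=+5,dy=+6->C; (3,6):dx=+7,dy=+15->C
  (3,7):dx=+6,dy=+13->C; (3,8):dx=+3,dy=+8->C; (4,5):dx=+7,dy=+3->C; (4,6):dx=+9,dy=+12->C
  (4,7):dx=+8,dy=+10->C; (4,8):dx=+5,dy=+5->C; (5,6):dx=+2,dy=+9->C; (5,7):dx=+1,dy=+7->C
  (5,8):dx=-2,dy=+2->D; (6,7):dx=-1,dy=-2->C; (6,8):dx=-4,dy=-7->C; (7,8):dx=-3,dy=-5->C
Step 2: C = 22, D = 6, total pairs = 28.
Step 3: tau = (C - D)/(n(n-1)/2) = (22 - 6)/28 = 0.571429.
Step 4: Exact two-sided p-value (enumerate n! = 40320 permutations of y under H0): p = 0.061012.
Step 5: alpha = 0.1. reject H0.

tau_b = 0.5714 (C=22, D=6), p = 0.061012, reject H0.


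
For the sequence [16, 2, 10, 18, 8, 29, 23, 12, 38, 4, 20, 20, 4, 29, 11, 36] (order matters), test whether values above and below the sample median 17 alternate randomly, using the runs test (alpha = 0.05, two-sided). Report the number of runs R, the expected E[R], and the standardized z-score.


Step 1: Compute median = 17; label A = above, B = below.
Labels in order: BBBABAABABAABABA  (n_A = 8, n_B = 8)
Step 2: Count runs R = 12.
Step 3: Under H0 (random ordering), E[R] = 2*n_A*n_B/(n_A+n_B) + 1 = 2*8*8/16 + 1 = 9.0000.
        Var[R] = 2*n_A*n_B*(2*n_A*n_B - n_A - n_B) / ((n_A+n_B)^2 * (n_A+n_B-1)) = 14336/3840 = 3.7333.
        SD[R] = 1.9322.
Step 4: Continuity-corrected z = (R - 0.5 - E[R]) / SD[R] = (12 - 0.5 - 9.0000) / 1.9322 = 1.2939.
Step 5: Two-sided p-value via normal approximation = 2*(1 - Phi(|z|)) = 0.195709.
Step 6: alpha = 0.05. fail to reject H0.

R = 12, z = 1.2939, p = 0.195709, fail to reject H0.


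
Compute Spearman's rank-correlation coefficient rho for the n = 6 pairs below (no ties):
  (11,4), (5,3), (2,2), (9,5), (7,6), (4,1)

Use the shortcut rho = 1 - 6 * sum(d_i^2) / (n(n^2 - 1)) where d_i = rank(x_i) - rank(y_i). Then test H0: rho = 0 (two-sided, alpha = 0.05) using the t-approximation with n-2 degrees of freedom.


Step 1: Rank x and y separately (midranks; no ties here).
rank(x): 11->6, 5->3, 2->1, 9->5, 7->4, 4->2
rank(y): 4->4, 3->3, 2->2, 5->5, 6->6, 1->1
Step 2: d_i = R_x(i) - R_y(i); compute d_i^2.
  (6-4)^2=4, (3-3)^2=0, (1-2)^2=1, (5-5)^2=0, (4-6)^2=4, (2-1)^2=1
sum(d^2) = 10.
Step 3: rho = 1 - 6*10 / (6*(6^2 - 1)) = 1 - 60/210 = 0.714286.
Step 4: Under H0, t = rho * sqrt((n-2)/(1-rho^2)) = 2.0412 ~ t(4).
Step 5: Two-sided p-value from the t-distribution with 4 df = 0.110787.
Step 6: alpha = 0.05. fail to reject H0.

rho = 0.7143, p = 0.110787, fail to reject H0 at alpha = 0.05.


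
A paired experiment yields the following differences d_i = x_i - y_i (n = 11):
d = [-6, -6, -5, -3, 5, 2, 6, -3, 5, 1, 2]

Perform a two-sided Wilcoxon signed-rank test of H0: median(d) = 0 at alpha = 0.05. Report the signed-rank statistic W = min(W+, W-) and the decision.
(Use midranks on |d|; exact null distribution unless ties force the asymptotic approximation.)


Step 1: Drop any zero differences (none here) and take |d_i|.
|d| = [6, 6, 5, 3, 5, 2, 6, 3, 5, 1, 2]
Step 2: Midrank |d_i| (ties get averaged ranks).
ranks: |6|->10, |6|->10, |5|->7, |3|->4.5, |5|->7, |2|->2.5, |6|->10, |3|->4.5, |5|->7, |1|->1, |2|->2.5
Step 3: Attach original signs; sum ranks with positive sign and with negative sign.
W+ = 7 + 2.5 + 10 + 7 + 1 + 2.5 = 30
W- = 10 + 10 + 7 + 4.5 + 4.5 = 36
(Check: W+ + W- = 66 should equal n(n+1)/2 = 66.)
Step 4: Test statistic W = min(W+, W-) = 30.
Step 5: Ties in |d|, so use the tie-corrected normal approximation.
        E[W] = n(n+1)/4 = 11*12/4 = 33.
        Tie groups: |d|=2 (t=2), |d|=3 (t=2), |d|=5 (t=3), |d|=6 (t=3); sum(t^3 - t) = 60.
        Var[W] = n(n+1)(2n+1)/24 - sum(t^3-t)/48 = 3036/24 - 60/48 = 125.25.
        z = (W - E[W]) / sqrt(Var[W]) = (30 - 33) / 11.1915 = -0.2681.
        Two-sided p = 2*Phi(z) = 0.788653.
Step 6: alpha = 0.05. fail to reject H0.

W+ = 30, W- = 36, W = min = 30, p = 0.788653, fail to reject H0.


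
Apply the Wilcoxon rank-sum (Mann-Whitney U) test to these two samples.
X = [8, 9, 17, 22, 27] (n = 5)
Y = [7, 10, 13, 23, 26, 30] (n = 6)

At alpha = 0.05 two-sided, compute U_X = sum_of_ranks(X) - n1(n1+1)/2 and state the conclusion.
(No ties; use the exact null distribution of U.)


Step 1: Combine and sort all 11 observations; assign midranks.
sorted (value, group): (7,Y), (8,X), (9,X), (10,Y), (13,Y), (17,X), (22,X), (23,Y), (26,Y), (27,X), (30,Y)
ranks: 7->1, 8->2, 9->3, 10->4, 13->5, 17->6, 22->7, 23->8, 26->9, 27->10, 30->11
Step 2: Rank sum for X: R1 = 2 + 3 + 6 + 7 + 10 = 28.
Step 3: U_X = R1 - n1(n1+1)/2 = 28 - 5*6/2 = 28 - 15 = 13.
       U_Y = n1*n2 - U_X = 30 - 13 = 17.
Step 4: No ties, so the exact null distribution of U (based on enumerating the C(11,5) = 462 equally likely rank assignments) gives the two-sided p-value.
Step 5: p-value = 0.792208; compare to alpha = 0.05. fail to reject H0.

U_X = 13, p = 0.792208, fail to reject H0 at alpha = 0.05.


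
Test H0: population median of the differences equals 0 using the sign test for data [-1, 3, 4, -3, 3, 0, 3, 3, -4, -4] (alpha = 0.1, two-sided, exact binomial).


Step 1: Discard zero differences. Original n = 10; n_eff = number of nonzero differences = 9.
Nonzero differences (with sign): -1, +3, +4, -3, +3, +3, +3, -4, -4
Step 2: Count signs: positive = 5, negative = 4.
Step 3: Under H0: P(positive) = 0.5, so the number of positives S ~ Bin(9, 0.5).
Step 4: Two-sided exact p-value = sum of Bin(9,0.5) probabilities at or below the observed probability = 1.000000.
Step 5: alpha = 0.1. fail to reject H0.

n_eff = 9, pos = 5, neg = 4, p = 1.000000, fail to reject H0.


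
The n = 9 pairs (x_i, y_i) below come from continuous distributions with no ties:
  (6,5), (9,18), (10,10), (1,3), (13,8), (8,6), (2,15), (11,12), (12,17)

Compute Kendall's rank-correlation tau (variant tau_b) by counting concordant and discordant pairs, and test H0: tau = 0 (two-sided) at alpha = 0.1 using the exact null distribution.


Step 1: Enumerate the 36 unordered pairs (i,j) with i<j and classify each by sign(x_j-x_i) * sign(y_j-y_i).
  (1,2):dx=+3,dy=+13->C; (1,3):dx=+4,dy=+5->C; (1,4):dx=-5,dy=-2->C; (1,5):dx=+7,dy=+3->C
  (1,6):dx=+2,dy=+1->C; (1,7):dx=-4,dy=+10->D; (1,8):dx=+5,dy=+7->C; (1,9):dx=+6,dy=+12->C
  (2,3):dx=+1,dy=-8->D; (2,4):dx=-8,dy=-15->C; (2,5):dx=+4,dy=-10->D; (2,6):dx=-1,dy=-12->C
  (2,7):dx=-7,dy=-3->C; (2,8):dx=+2,dy=-6->D; (2,9):dx=+3,dy=-1->D; (3,4):dx=-9,dy=-7->C
  (3,5):dx=+3,dy=-2->D; (3,6):dx=-2,dy=-4->C; (3,7):dx=-8,dy=+5->D; (3,8):dx=+1,dy=+2->C
  (3,9):dx=+2,dy=+7->C; (4,5):dx=+12,dy=+5->C; (4,6):dx=+7,dy=+3->C; (4,7):dx=+1,dy=+12->C
  (4,8):dx=+10,dy=+9->C; (4,9):dx=+11,dy=+14->C; (5,6):dx=-5,dy=-2->C; (5,7):dx=-11,dy=+7->D
  (5,8):dx=-2,dy=+4->D; (5,9):dx=-1,dy=+9->D; (6,7):dx=-6,dy=+9->D; (6,8):dx=+3,dy=+6->C
  (6,9):dx=+4,dy=+11->C; (7,8):dx=+9,dy=-3->D; (7,9):dx=+10,dy=+2->C; (8,9):dx=+1,dy=+5->C
Step 2: C = 24, D = 12, total pairs = 36.
Step 3: tau = (C - D)/(n(n-1)/2) = (24 - 12)/36 = 0.333333.
Step 4: Exact two-sided p-value (enumerate n! = 362880 permutations of y under H0): p = 0.259518.
Step 5: alpha = 0.1. fail to reject H0.

tau_b = 0.3333 (C=24, D=12), p = 0.259518, fail to reject H0.


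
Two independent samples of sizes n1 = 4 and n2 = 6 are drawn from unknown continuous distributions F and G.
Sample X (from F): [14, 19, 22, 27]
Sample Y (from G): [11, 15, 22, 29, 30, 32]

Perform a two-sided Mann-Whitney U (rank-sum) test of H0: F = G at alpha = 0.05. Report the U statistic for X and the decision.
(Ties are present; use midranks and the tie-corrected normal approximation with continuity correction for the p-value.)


Step 1: Combine and sort all 10 observations; assign midranks.
sorted (value, group): (11,Y), (14,X), (15,Y), (19,X), (22,X), (22,Y), (27,X), (29,Y), (30,Y), (32,Y)
ranks: 11->1, 14->2, 15->3, 19->4, 22->5.5, 22->5.5, 27->7, 29->8, 30->9, 32->10
Step 2: Rank sum for X: R1 = 2 + 4 + 5.5 + 7 = 18.5.
Step 3: U_X = R1 - n1(n1+1)/2 = 18.5 - 4*5/2 = 18.5 - 10 = 8.5.
       U_Y = n1*n2 - U_X = 24 - 8.5 = 15.5.
Step 4: Ties are present, so use the tie-corrected normal approximation (with continuity correction) for the p-value.
Step 5: p-value = 0.521166; compare to alpha = 0.05. fail to reject H0.

U_X = 8.5, p = 0.521166, fail to reject H0 at alpha = 0.05.


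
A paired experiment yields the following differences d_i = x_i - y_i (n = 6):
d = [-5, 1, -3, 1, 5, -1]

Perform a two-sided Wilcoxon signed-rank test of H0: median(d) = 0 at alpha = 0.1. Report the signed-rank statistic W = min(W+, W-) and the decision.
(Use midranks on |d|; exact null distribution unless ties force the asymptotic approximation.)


Step 1: Drop any zero differences (none here) and take |d_i|.
|d| = [5, 1, 3, 1, 5, 1]
Step 2: Midrank |d_i| (ties get averaged ranks).
ranks: |5|->5.5, |1|->2, |3|->4, |1|->2, |5|->5.5, |1|->2
Step 3: Attach original signs; sum ranks with positive sign and with negative sign.
W+ = 2 + 2 + 5.5 = 9.5
W- = 5.5 + 4 + 2 = 11.5
(Check: W+ + W- = 21 should equal n(n+1)/2 = 21.)
Step 4: Test statistic W = min(W+, W-) = 9.5.
Step 5: Ties in |d|, so use the tie-corrected normal approximation.
        E[W] = n(n+1)/4 = 6*7/4 = 10.5.
        Tie groups: |d|=1 (t=3), |d|=5 (t=2); sum(t^3 - t) = 30.
        Var[W] = n(n+1)(2n+1)/24 - sum(t^3-t)/48 = 546/24 - 30/48 = 22.125.
        z = (W - E[W]) / sqrt(Var[W]) = (9.5 - 10.5) / 4.7037 = -0.2126.
        Two-sided p = 2*Phi(z) = 0.831641.
Step 6: alpha = 0.1. fail to reject H0.

W+ = 9.5, W- = 11.5, W = min = 9.5, p = 0.831641, fail to reject H0.


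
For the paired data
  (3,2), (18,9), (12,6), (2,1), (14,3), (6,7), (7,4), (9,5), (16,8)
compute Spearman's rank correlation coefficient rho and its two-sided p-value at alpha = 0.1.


Step 1: Rank x and y separately (midranks; no ties here).
rank(x): 3->2, 18->9, 12->6, 2->1, 14->7, 6->3, 7->4, 9->5, 16->8
rank(y): 2->2, 9->9, 6->6, 1->1, 3->3, 7->7, 4->4, 5->5, 8->8
Step 2: d_i = R_x(i) - R_y(i); compute d_i^2.
  (2-2)^2=0, (9-9)^2=0, (6-6)^2=0, (1-1)^2=0, (7-3)^2=16, (3-7)^2=16, (4-4)^2=0, (5-5)^2=0, (8-8)^2=0
sum(d^2) = 32.
Step 3: rho = 1 - 6*32 / (9*(9^2 - 1)) = 1 - 192/720 = 0.733333.
Step 4: Under H0, t = rho * sqrt((n-2)/(1-rho^2)) = 2.8538 ~ t(7).
Step 5: Two-sided p-value from the t-distribution with 7 df = 0.024554.
Step 6: alpha = 0.1. reject H0.

rho = 0.7333, p = 0.024554, reject H0 at alpha = 0.1.


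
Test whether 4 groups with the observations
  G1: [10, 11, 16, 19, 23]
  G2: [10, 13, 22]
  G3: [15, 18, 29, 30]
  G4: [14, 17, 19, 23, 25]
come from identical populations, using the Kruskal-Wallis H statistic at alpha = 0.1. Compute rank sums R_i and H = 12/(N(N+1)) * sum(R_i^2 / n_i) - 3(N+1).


Step 1: Combine all N = 17 observations and assign midranks.
sorted (value, group, rank): (10,G1,1.5), (10,G2,1.5), (11,G1,3), (13,G2,4), (14,G4,5), (15,G3,6), (16,G1,7), (17,G4,8), (18,G3,9), (19,G1,10.5), (19,G4,10.5), (22,G2,12), (23,G1,13.5), (23,G4,13.5), (25,G4,15), (29,G3,16), (30,G3,17)
Step 2: Sum ranks within each group.
R_1 = 35.5 (n_1 = 5)
R_2 = 17.5 (n_2 = 3)
R_3 = 48 (n_3 = 4)
R_4 = 52 (n_4 = 5)
Step 3: H = 12/(N(N+1)) * sum(R_i^2/n_i) - 3(N+1)
     = 12/(17*18) * (35.5^2/5 + 17.5^2/3 + 48^2/4 + 52^2/5) - 3*18
     = 0.039216 * 1470.93 - 54
     = 3.683660.
Step 4: Ties present; correction factor C = 1 - 18/(17^3 - 17) = 0.996324. Corrected H = 3.683660 / 0.996324 = 3.697253.
Step 5: Under H0, H ~ chi^2(3); p-value = 0.296066.
Step 6: alpha = 0.1. fail to reject H0.

H = 3.6973, df = 3, p = 0.296066, fail to reject H0.


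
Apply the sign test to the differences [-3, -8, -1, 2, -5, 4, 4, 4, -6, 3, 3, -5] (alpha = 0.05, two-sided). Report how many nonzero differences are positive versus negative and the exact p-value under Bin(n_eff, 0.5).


Step 1: Discard zero differences. Original n = 12; n_eff = number of nonzero differences = 12.
Nonzero differences (with sign): -3, -8, -1, +2, -5, +4, +4, +4, -6, +3, +3, -5
Step 2: Count signs: positive = 6, negative = 6.
Step 3: Under H0: P(positive) = 0.5, so the number of positives S ~ Bin(12, 0.5).
Step 4: Two-sided exact p-value = sum of Bin(12,0.5) probabilities at or below the observed probability = 1.000000.
Step 5: alpha = 0.05. fail to reject H0.

n_eff = 12, pos = 6, neg = 6, p = 1.000000, fail to reject H0.


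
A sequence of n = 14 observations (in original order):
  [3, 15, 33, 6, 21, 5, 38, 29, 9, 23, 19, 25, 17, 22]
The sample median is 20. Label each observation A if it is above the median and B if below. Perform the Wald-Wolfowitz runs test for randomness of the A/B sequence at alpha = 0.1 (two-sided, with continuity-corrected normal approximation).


Step 1: Compute median = 20; label A = above, B = below.
Labels in order: BBABABAABABABA  (n_A = 7, n_B = 7)
Step 2: Count runs R = 12.
Step 3: Under H0 (random ordering), E[R] = 2*n_A*n_B/(n_A+n_B) + 1 = 2*7*7/14 + 1 = 8.0000.
        Var[R] = 2*n_A*n_B*(2*n_A*n_B - n_A - n_B) / ((n_A+n_B)^2 * (n_A+n_B-1)) = 8232/2548 = 3.2308.
        SD[R] = 1.7974.
Step 4: Continuity-corrected z = (R - 0.5 - E[R]) / SD[R] = (12 - 0.5 - 8.0000) / 1.7974 = 1.9472.
Step 5: Two-sided p-value via normal approximation = 2*(1 - Phi(|z|)) = 0.051508.
Step 6: alpha = 0.1. reject H0.

R = 12, z = 1.9472, p = 0.051508, reject H0.


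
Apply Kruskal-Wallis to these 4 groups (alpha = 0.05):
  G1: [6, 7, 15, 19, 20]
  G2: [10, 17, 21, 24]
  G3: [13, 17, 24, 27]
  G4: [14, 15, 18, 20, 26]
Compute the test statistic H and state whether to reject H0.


Step 1: Combine all N = 18 observations and assign midranks.
sorted (value, group, rank): (6,G1,1), (7,G1,2), (10,G2,3), (13,G3,4), (14,G4,5), (15,G1,6.5), (15,G4,6.5), (17,G2,8.5), (17,G3,8.5), (18,G4,10), (19,G1,11), (20,G1,12.5), (20,G4,12.5), (21,G2,14), (24,G2,15.5), (24,G3,15.5), (26,G4,17), (27,G3,18)
Step 2: Sum ranks within each group.
R_1 = 33 (n_1 = 5)
R_2 = 41 (n_2 = 4)
R_3 = 46 (n_3 = 4)
R_4 = 51 (n_4 = 5)
Step 3: H = 12/(N(N+1)) * sum(R_i^2/n_i) - 3(N+1)
     = 12/(18*19) * (33^2/5 + 41^2/4 + 46^2/4 + 51^2/5) - 3*19
     = 0.035088 * 1687.25 - 57
     = 2.201754.
Step 4: Ties present; correction factor C = 1 - 24/(18^3 - 18) = 0.995872. Corrected H = 2.201754 / 0.995872 = 2.210881.
Step 5: Under H0, H ~ chi^2(3); p-value = 0.529808.
Step 6: alpha = 0.05. fail to reject H0.

H = 2.2109, df = 3, p = 0.529808, fail to reject H0.


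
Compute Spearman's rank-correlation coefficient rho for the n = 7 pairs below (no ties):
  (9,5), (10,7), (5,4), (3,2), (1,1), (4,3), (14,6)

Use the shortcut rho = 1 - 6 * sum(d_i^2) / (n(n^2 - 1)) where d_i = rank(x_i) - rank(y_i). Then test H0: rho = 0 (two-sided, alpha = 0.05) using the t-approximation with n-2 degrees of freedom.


Step 1: Rank x and y separately (midranks; no ties here).
rank(x): 9->5, 10->6, 5->4, 3->2, 1->1, 4->3, 14->7
rank(y): 5->5, 7->7, 4->4, 2->2, 1->1, 3->3, 6->6
Step 2: d_i = R_x(i) - R_y(i); compute d_i^2.
  (5-5)^2=0, (6-7)^2=1, (4-4)^2=0, (2-2)^2=0, (1-1)^2=0, (3-3)^2=0, (7-6)^2=1
sum(d^2) = 2.
Step 3: rho = 1 - 6*2 / (7*(7^2 - 1)) = 1 - 12/336 = 0.964286.
Step 4: Under H0, t = rho * sqrt((n-2)/(1-rho^2)) = 8.1408 ~ t(5).
Step 5: Two-sided p-value from the t-distribution with 5 df = 0.000454.
Step 6: alpha = 0.05. reject H0.

rho = 0.9643, p = 0.000454, reject H0 at alpha = 0.05.


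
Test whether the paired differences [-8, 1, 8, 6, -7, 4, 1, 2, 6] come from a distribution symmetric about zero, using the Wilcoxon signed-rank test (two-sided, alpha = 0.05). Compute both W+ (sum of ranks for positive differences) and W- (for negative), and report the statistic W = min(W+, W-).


Step 1: Drop any zero differences (none here) and take |d_i|.
|d| = [8, 1, 8, 6, 7, 4, 1, 2, 6]
Step 2: Midrank |d_i| (ties get averaged ranks).
ranks: |8|->8.5, |1|->1.5, |8|->8.5, |6|->5.5, |7|->7, |4|->4, |1|->1.5, |2|->3, |6|->5.5
Step 3: Attach original signs; sum ranks with positive sign and with negative sign.
W+ = 1.5 + 8.5 + 5.5 + 4 + 1.5 + 3 + 5.5 = 29.5
W- = 8.5 + 7 = 15.5
(Check: W+ + W- = 45 should equal n(n+1)/2 = 45.)
Step 4: Test statistic W = min(W+, W-) = 15.5.
Step 5: Ties in |d|, so use the tie-corrected normal approximation.
        E[W] = n(n+1)/4 = 9*10/4 = 22.5.
        Tie groups: |d|=1 (t=2), |d|=6 (t=2), |d|=8 (t=2); sum(t^3 - t) = 18.
        Var[W] = n(n+1)(2n+1)/24 - sum(t^3-t)/48 = 1710/24 - 18/48 = 70.875.
        z = (W - E[W]) / sqrt(Var[W]) = (15.5 - 22.5) / 8.4187 = -0.8315.
        Two-sided p = 2*Phi(z) = 0.405703.
Step 6: alpha = 0.05. fail to reject H0.

W+ = 29.5, W- = 15.5, W = min = 15.5, p = 0.405703, fail to reject H0.


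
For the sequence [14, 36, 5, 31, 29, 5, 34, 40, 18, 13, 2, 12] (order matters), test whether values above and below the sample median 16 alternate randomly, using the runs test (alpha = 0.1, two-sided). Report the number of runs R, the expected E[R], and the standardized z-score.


Step 1: Compute median = 16; label A = above, B = below.
Labels in order: BABAABAAABBB  (n_A = 6, n_B = 6)
Step 2: Count runs R = 7.
Step 3: Under H0 (random ordering), E[R] = 2*n_A*n_B/(n_A+n_B) + 1 = 2*6*6/12 + 1 = 7.0000.
        Var[R] = 2*n_A*n_B*(2*n_A*n_B - n_A - n_B) / ((n_A+n_B)^2 * (n_A+n_B-1)) = 4320/1584 = 2.7273.
        SD[R] = 1.6514.
Step 4: R = E[R], so z = 0 with no continuity correction.
Step 5: Two-sided p-value via normal approximation = 2*(1 - Phi(|z|)) = 1.000000.
Step 6: alpha = 0.1. fail to reject H0.

R = 7, z = 0.0000, p = 1.000000, fail to reject H0.


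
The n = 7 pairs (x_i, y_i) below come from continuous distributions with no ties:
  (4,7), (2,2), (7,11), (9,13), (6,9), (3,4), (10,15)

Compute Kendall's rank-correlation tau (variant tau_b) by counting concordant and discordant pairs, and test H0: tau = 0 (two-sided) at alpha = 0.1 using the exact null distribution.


Step 1: Enumerate the 21 unordered pairs (i,j) with i<j and classify each by sign(x_j-x_i) * sign(y_j-y_i).
  (1,2):dx=-2,dy=-5->C; (1,3):dx=+3,dy=+4->C; (1,4):dx=+5,dy=+6->C; (1,5):dx=+2,dy=+2->C
  (1,6):dx=-1,dy=-3->C; (1,7):dx=+6,dy=+8->C; (2,3):dx=+5,dy=+9->C; (2,4):dx=+7,dy=+11->C
  (2,5):dx=+4,dy=+7->C; (2,6):dx=+1,dy=+2->C; (2,7):dx=+8,dy=+13->C; (3,4):dx=+2,dy=+2->C
  (3,5):dx=-1,dy=-2->C; (3,6):dx=-4,dy=-7->C; (3,7):dx=+3,dy=+4->C; (4,5):dx=-3,dy=-4->C
  (4,6):dx=-6,dy=-9->C; (4,7):dx=+1,dy=+2->C; (5,6):dx=-3,dy=-5->C; (5,7):dx=+4,dy=+6->C
  (6,7):dx=+7,dy=+11->C
Step 2: C = 21, D = 0, total pairs = 21.
Step 3: tau = (C - D)/(n(n-1)/2) = (21 - 0)/21 = 1.000000.
Step 4: Exact two-sided p-value (enumerate n! = 5040 permutations of y under H0): p = 0.000397.
Step 5: alpha = 0.1. reject H0.

tau_b = 1.0000 (C=21, D=0), p = 0.000397, reject H0.


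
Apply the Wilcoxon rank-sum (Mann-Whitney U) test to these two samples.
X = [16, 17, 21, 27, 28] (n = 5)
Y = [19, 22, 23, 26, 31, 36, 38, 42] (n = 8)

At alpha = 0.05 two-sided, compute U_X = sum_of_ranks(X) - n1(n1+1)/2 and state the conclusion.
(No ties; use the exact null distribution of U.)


Step 1: Combine and sort all 13 observations; assign midranks.
sorted (value, group): (16,X), (17,X), (19,Y), (21,X), (22,Y), (23,Y), (26,Y), (27,X), (28,X), (31,Y), (36,Y), (38,Y), (42,Y)
ranks: 16->1, 17->2, 19->3, 21->4, 22->5, 23->6, 26->7, 27->8, 28->9, 31->10, 36->11, 38->12, 42->13
Step 2: Rank sum for X: R1 = 1 + 2 + 4 + 8 + 9 = 24.
Step 3: U_X = R1 - n1(n1+1)/2 = 24 - 5*6/2 = 24 - 15 = 9.
       U_Y = n1*n2 - U_X = 40 - 9 = 31.
Step 4: No ties, so the exact null distribution of U (based on enumerating the C(13,5) = 1287 equally likely rank assignments) gives the two-sided p-value.
Step 5: p-value = 0.127428; compare to alpha = 0.05. fail to reject H0.

U_X = 9, p = 0.127428, fail to reject H0 at alpha = 0.05.


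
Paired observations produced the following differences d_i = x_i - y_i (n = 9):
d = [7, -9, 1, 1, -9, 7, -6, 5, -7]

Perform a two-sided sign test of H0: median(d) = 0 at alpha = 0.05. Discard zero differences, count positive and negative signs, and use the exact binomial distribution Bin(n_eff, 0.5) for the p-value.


Step 1: Discard zero differences. Original n = 9; n_eff = number of nonzero differences = 9.
Nonzero differences (with sign): +7, -9, +1, +1, -9, +7, -6, +5, -7
Step 2: Count signs: positive = 5, negative = 4.
Step 3: Under H0: P(positive) = 0.5, so the number of positives S ~ Bin(9, 0.5).
Step 4: Two-sided exact p-value = sum of Bin(9,0.5) probabilities at or below the observed probability = 1.000000.
Step 5: alpha = 0.05. fail to reject H0.

n_eff = 9, pos = 5, neg = 4, p = 1.000000, fail to reject H0.


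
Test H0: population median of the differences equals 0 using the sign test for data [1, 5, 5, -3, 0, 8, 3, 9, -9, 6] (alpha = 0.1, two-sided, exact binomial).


Step 1: Discard zero differences. Original n = 10; n_eff = number of nonzero differences = 9.
Nonzero differences (with sign): +1, +5, +5, -3, +8, +3, +9, -9, +6
Step 2: Count signs: positive = 7, negative = 2.
Step 3: Under H0: P(positive) = 0.5, so the number of positives S ~ Bin(9, 0.5).
Step 4: Two-sided exact p-value = sum of Bin(9,0.5) probabilities at or below the observed probability = 0.179688.
Step 5: alpha = 0.1. fail to reject H0.

n_eff = 9, pos = 7, neg = 2, p = 0.179688, fail to reject H0.
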